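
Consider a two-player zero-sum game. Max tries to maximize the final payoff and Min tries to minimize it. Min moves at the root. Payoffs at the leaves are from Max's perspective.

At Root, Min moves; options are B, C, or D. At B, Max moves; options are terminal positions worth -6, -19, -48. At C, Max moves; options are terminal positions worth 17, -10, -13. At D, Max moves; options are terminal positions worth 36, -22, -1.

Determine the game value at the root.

-6

B (Max): max(-6, -19, -48) = -6
C (Max): max(17, -10, -13) = 17
D (Max): max(36, -22, -1) = 36
Root (Min): min(-6, 17, 36) = -6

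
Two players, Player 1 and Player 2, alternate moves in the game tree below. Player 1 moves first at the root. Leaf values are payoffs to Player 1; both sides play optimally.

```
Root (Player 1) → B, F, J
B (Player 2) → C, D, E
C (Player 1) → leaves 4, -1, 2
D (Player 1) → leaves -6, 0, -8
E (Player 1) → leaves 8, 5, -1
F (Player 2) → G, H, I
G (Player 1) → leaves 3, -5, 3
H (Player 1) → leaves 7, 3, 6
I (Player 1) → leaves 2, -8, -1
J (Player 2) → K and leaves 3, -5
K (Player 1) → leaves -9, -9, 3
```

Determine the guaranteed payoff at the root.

C (Player 1): max(4, -1, 2) = 4
D (Player 1): max(-6, 0, -8) = 0
E (Player 1): max(8, 5, -1) = 8
B (Player 2): min(4, 0, 8) = 0
G (Player 1): max(3, -5, 3) = 3
H (Player 1): max(7, 3, 6) = 7
I (Player 1): max(2, -8, -1) = 2
F (Player 2): min(3, 7, 2) = 2
K (Player 1): max(-9, -9, 3) = 3
J (Player 2): min(3, 3, -5) = -5
Root (Player 1): max(0, 2, -5) = 2

2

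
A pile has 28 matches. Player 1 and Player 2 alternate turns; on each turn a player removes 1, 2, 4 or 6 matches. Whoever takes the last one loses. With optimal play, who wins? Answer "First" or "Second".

Second

i:   0  1  2  3  4  5  6  7  8  9 10 11 12 13 14 15 16 17 18 19 20 21 22 23 24 25 26 27 28
     W  L  W  W  L  W  W  W  W  L  W  W  L  W  W  W  W  L  W  W  L  W  W  W  W  L  W  W  L
Position 28 is L, so the second player wins.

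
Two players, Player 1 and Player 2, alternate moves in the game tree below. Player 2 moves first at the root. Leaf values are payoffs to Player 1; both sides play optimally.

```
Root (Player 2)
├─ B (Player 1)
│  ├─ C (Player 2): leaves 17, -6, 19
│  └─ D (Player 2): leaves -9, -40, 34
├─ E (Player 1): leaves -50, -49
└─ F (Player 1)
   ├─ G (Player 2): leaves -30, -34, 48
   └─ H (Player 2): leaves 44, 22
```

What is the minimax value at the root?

C (Player 2): min(17, -6, 19) = -6
D (Player 2): min(-9, -40, 34) = -40
B (Player 1): max(-6, -40) = -6
E (Player 1): max(-50, -49) = -49
G (Player 2): min(-30, -34, 48) = -34
H (Player 2): min(44, 22) = 22
F (Player 1): max(-34, 22) = 22
Root (Player 2): min(-6, -49, 22) = -49

-49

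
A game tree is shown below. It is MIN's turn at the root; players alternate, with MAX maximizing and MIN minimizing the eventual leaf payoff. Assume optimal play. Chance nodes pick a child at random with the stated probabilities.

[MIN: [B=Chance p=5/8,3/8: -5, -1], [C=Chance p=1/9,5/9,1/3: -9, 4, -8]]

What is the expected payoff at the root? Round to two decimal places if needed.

B (Chance): 5/8·-5 + 3/8·-1 = -3.5
C (Chance): 1/9·-9 + 5/9·4 + 1/3·-8 = -1.44
Root (MIN): min(-3.5, -1.44) = -3.5

-3.5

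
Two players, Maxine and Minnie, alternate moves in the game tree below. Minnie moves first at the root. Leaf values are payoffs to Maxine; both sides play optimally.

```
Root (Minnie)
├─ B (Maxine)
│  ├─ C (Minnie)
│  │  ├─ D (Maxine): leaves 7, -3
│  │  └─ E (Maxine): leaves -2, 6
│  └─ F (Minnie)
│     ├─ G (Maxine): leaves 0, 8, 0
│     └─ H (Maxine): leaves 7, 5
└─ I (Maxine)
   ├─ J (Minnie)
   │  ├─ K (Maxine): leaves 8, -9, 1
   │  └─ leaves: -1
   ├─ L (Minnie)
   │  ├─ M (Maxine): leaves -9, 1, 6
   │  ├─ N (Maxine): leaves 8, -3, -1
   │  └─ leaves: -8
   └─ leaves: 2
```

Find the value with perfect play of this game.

D (Maxine): max(7, -3) = 7
E (Maxine): max(-2, 6) = 6
C (Minnie): min(7, 6) = 6
G (Maxine): max(0, 8, 0) = 8
H (Maxine): max(7, 5) = 7
F (Minnie): min(8, 7) = 7
B (Maxine): max(6, 7) = 7
K (Maxine): max(8, -9, 1) = 8
J (Minnie): min(8, -1) = -1
M (Maxine): max(-9, 1, 6) = 6
N (Maxine): max(8, -3, -1) = 8
L (Minnie): min(6, 8, -8) = -8
I (Maxine): max(-1, -8, 2) = 2
Root (Minnie): min(7, 2) = 2

2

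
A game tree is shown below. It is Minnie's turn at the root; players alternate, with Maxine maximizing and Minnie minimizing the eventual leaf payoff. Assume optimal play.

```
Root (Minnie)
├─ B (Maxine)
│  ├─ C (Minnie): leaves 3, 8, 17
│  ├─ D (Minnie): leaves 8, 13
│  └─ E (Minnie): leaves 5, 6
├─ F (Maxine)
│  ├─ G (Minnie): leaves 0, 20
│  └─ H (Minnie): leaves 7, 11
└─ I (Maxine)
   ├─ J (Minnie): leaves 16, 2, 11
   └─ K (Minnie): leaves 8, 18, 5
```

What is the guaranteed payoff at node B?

8

C: min(3, 8, 17) = 3
D: min(8, 13) = 8
E: min(5, 6) = 5
B: max(3, 8, 5) = 8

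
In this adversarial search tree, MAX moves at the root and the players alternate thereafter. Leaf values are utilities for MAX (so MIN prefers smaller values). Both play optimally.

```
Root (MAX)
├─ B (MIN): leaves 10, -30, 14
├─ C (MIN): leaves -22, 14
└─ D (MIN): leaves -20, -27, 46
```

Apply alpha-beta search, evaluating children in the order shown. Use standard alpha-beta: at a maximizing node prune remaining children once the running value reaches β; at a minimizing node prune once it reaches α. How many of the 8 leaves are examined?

7

B [α=-∞,β=+∞]: v=-30
C [α=-30,β=+∞]: v=-22
D [α=-22,β=+∞]: v=-27 after child 2 ≤ α → α-cutoff, skip 1
Root [α=-∞,β=+∞]: v=-22
Leaves evaluated: 7 of 8.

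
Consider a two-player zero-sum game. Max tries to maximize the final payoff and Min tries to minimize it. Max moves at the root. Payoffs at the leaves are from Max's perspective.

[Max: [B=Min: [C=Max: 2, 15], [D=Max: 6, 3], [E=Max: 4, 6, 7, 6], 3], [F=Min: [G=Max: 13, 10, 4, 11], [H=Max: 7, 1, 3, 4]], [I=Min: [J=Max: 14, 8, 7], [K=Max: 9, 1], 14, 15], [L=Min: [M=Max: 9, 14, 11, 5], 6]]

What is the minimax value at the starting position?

9

C (Max): max(2, 15) = 15
D (Max): max(6, 3) = 6
E (Max): max(4, 6, 7, 6) = 7
B (Min): min(15, 6, 7, 3) = 3
G (Max): max(13, 10, 4, 11) = 13
H (Max): max(7, 1, 3, 4) = 7
F (Min): min(13, 7) = 7
J (Max): max(14, 8, 7) = 14
K (Max): max(9, 1) = 9
I (Min): min(14, 9, 14, 15) = 9
M (Max): max(9, 14, 11, 5) = 14
L (Min): min(14, 6) = 6
Root (Max): max(3, 7, 9, 6) = 9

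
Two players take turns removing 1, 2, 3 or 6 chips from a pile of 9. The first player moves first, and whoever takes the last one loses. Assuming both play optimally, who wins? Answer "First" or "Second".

Second

W/L table (W = player to move can force a win):
i:   0  1  2  3  4  5  6  7  8  9
     W  L  W  W  W  L  W  W  W  L
Position 9 is L, so the second player wins.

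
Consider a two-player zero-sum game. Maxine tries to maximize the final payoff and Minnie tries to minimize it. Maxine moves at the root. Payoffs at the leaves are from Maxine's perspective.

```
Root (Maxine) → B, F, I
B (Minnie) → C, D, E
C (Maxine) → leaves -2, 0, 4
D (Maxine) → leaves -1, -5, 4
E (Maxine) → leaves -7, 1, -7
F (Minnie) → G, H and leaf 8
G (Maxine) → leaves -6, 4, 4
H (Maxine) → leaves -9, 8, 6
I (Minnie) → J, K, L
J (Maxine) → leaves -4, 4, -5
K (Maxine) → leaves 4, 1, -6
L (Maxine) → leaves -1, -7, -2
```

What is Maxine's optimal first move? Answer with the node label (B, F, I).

F

C (Maxine): max(-2, 0, 4) = 4
D (Maxine): max(-1, -5, 4) = 4
E (Maxine): max(-7, 1, -7) = 1
B (Minnie): min(4, 4, 1) = 1
G (Maxine): max(-6, 4, 4) = 4
H (Maxine): max(-9, 8, 6) = 8
F (Minnie): min(4, 8, 8) = 4
J (Maxine): max(-4, 4, -5) = 4
K (Maxine): max(4, 1, -6) = 4
L (Maxine): max(-1, -7, -2) = -1
I (Minnie): min(4, 4, -1) = -1
Root (Maxine): max(1, 4, -1) = 4
Maxine picks the child with the highest value: F (value 4).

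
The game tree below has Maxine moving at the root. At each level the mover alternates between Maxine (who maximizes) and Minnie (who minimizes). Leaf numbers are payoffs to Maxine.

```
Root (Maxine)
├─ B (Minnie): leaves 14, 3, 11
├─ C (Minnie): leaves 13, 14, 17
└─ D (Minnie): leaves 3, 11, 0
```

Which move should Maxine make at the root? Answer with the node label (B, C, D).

B (Minnie): min(14, 3, 11) = 3
C (Minnie): min(13, 14, 17) = 13
D (Minnie): min(3, 11, 0) = 0
Root (Maxine): max(3, 13, 0) = 13
Maxine picks the child with the highest value: C (value 13).

C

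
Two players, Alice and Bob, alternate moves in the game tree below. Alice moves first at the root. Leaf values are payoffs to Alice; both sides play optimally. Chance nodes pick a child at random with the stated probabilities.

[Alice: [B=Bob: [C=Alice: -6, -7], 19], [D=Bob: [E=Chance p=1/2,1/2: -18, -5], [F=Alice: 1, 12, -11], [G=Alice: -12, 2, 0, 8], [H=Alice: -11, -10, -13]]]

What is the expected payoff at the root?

-6

C (Alice): max(-6, -7) = -6
B (Bob): min(-6, 19) = -6
E (Chance): 1/2·-18 + 1/2·-5 = -11.5
F (Alice): max(1, 12, -11) = 12
G (Alice): max(-12, 2, 0, 8) = 8
H (Alice): max(-11, -10, -13) = -10
D (Bob): min(-11.5, 12, 8, -10) = -11.5
Root (Alice): max(-6, -11.5) = -6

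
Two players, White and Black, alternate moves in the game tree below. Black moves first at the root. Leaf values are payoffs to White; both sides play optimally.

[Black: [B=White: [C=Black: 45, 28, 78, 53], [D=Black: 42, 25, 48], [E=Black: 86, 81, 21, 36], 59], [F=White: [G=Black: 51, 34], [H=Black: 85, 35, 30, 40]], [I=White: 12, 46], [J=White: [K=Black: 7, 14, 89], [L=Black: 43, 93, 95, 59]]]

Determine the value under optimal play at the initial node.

C (Black): min(45, 28, 78, 53) = 28
D (Black): min(42, 25, 48) = 25
E (Black): min(86, 81, 21, 36) = 21
B (White): max(28, 25, 21, 59) = 59
G (Black): min(51, 34) = 34
H (Black): min(85, 35, 30, 40) = 30
F (White): max(34, 30) = 34
I (White): max(12, 46) = 46
K (Black): min(7, 14, 89) = 7
L (Black): min(43, 93, 95, 59) = 43
J (White): max(7, 43) = 43
Root (Black): min(59, 34, 46, 43) = 34

34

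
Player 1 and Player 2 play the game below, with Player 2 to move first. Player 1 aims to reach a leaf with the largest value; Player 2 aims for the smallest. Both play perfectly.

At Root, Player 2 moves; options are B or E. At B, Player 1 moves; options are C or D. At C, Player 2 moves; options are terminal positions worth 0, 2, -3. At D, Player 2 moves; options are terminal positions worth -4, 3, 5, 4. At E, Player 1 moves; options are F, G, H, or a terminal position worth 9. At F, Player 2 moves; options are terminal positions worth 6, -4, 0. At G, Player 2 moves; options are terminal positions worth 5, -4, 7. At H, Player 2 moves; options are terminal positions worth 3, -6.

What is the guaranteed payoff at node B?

C: min(0, 2, -3) = -3
D: min(-4, 3, 5, 4) = -4
B: max(-3, -4) = -3

-3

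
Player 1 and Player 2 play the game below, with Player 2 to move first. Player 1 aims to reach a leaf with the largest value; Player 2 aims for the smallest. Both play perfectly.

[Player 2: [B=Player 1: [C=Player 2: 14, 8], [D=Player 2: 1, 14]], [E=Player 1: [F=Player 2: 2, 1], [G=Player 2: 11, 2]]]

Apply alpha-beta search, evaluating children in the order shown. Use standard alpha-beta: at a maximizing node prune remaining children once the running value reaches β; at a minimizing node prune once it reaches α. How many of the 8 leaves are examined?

7

C [α=-∞,β=+∞]: v=8
D [α=8,β=+∞]: v=1 after child 1 ≤ α → α-cutoff, skip 1
B [α=-∞,β=+∞]: v=8
F [α=-∞,β=8]: v=1
G [α=1,β=8]: v=2
E [α=-∞,β=8]: v=2
Root [α=-∞,β=+∞]: v=2
Leaves evaluated: 7 of 8.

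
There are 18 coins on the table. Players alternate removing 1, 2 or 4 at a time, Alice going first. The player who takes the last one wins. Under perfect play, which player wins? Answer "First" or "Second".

Second

i:   0  1  2  3  4  5  6  7  8  9 10 11 12 13 14 15 16 17 18
     L  W  W  L  W  W  L  W  W  L  W  W  L  W  W  L  W  W  L
Position 18 is L, so the second player wins.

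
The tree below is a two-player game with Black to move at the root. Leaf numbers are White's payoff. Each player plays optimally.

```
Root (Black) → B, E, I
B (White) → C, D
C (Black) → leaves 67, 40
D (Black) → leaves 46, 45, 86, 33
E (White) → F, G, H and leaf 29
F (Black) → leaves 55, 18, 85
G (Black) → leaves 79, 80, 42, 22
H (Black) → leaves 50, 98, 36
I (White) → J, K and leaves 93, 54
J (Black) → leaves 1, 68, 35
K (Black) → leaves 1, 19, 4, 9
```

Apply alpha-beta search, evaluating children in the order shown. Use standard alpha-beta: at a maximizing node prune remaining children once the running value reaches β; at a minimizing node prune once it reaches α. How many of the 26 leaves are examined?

C [α=-∞,β=+∞]: v=40
D [α=40,β=+∞]: v=33
B [α=-∞,β=+∞]: v=40
F [α=-∞,β=40]: v=18
G [α=18,β=40]: v=22
H [α=22,β=40]: v=36
E [α=-∞,β=40]: v=36
J [α=-∞,β=36]: v=1
K [α=1,β=36]: v=1 after child 1 ≤ α → α-cutoff, skip 3
I [α=-∞,β=36]: v=93 after child 3 ≥ β → β-cutoff, skip 1
Root [α=-∞,β=+∞]: v=36
Leaves evaluated: 22 of 26.

22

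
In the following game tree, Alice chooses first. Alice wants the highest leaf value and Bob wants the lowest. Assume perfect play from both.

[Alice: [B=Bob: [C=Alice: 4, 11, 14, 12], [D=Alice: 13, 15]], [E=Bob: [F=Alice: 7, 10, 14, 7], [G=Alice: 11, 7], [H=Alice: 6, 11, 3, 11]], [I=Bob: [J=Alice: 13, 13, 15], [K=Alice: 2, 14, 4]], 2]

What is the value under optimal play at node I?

14

J: max(13, 13, 15) = 15
K: max(2, 14, 4) = 14
I: min(15, 14) = 14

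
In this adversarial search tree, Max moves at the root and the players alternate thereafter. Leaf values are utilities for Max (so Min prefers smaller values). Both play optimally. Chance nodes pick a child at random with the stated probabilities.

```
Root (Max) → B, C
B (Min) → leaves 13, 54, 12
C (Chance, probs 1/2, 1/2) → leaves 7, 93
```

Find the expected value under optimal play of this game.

50

B (Min): min(13, 54, 12) = 12
C (Chance): 1/2·7 + 1/2·93 = 50
Root (Max): max(12, 50) = 50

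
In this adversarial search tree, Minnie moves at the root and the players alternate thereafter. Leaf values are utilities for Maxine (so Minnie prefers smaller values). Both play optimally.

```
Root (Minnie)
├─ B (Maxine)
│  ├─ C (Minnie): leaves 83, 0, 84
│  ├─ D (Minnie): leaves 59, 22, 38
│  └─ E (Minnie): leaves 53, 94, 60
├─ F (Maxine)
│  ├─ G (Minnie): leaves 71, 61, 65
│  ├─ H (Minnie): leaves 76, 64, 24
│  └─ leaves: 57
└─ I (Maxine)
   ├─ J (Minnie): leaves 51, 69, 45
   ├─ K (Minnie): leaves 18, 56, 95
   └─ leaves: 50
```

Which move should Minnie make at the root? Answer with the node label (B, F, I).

I

C (Minnie): min(83, 0, 84) = 0
D (Minnie): min(59, 22, 38) = 22
E (Minnie): min(53, 94, 60) = 53
B (Maxine): max(0, 22, 53) = 53
G (Minnie): min(71, 61, 65) = 61
H (Minnie): min(76, 64, 24) = 24
F (Maxine): max(61, 24, 57) = 61
J (Minnie): min(51, 69, 45) = 45
K (Minnie): min(18, 56, 95) = 18
I (Maxine): max(45, 18, 50) = 50
Root (Minnie): min(53, 61, 50) = 50
Minnie picks the child with the lowest value: I (value 50).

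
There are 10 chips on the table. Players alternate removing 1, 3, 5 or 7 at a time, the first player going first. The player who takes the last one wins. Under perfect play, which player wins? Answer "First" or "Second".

Second

Positions where the player to move wins (W) vs loses (L):
i:   0  1  2  3  4  5  6  7  8  9 10
     L  W  L  W  L  W  L  W  L  W  L
Position 10 is L, so the second player wins.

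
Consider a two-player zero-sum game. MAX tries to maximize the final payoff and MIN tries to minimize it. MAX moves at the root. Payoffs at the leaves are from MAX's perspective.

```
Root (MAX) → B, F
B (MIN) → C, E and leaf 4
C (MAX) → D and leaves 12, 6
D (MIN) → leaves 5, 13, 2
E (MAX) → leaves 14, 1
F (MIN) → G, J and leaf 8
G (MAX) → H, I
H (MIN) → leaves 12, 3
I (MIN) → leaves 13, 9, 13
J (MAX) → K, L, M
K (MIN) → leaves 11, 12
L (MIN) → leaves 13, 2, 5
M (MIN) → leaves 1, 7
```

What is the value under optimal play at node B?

4

D: min(5, 13, 2) = 2
C: max(2, 12, 6) = 12
E: max(14, 1) = 14
B: min(12, 14, 4) = 4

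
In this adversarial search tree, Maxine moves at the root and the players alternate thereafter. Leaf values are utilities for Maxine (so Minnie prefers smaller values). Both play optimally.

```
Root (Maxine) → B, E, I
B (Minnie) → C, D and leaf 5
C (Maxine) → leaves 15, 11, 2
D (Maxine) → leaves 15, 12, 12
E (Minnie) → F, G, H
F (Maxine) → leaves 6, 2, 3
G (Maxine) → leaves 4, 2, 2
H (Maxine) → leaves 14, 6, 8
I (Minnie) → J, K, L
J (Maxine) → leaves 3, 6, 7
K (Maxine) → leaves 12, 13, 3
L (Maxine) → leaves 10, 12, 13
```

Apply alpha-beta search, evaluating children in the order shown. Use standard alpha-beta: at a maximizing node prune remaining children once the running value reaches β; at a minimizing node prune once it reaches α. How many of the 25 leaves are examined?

16

C [α=-∞,β=+∞]: v=15
D [α=-∞,β=15]: v=15 after child 1 ≥ β → β-cutoff, skip 2
B [α=-∞,β=+∞]: v=5
F [α=5,β=+∞]: v=6
G [α=5,β=6]: v=4
E [α=5,β=+∞]: v=4 after child 2 ≤ α → α-cutoff, skip 1
J [α=5,β=+∞]: v=7
K [α=5,β=7]: v=12 after child 1 ≥ β → β-cutoff, skip 2
L [α=5,β=7]: v=10 after child 1 ≥ β → β-cutoff, skip 2
I [α=5,β=+∞]: v=7
Root [α=-∞,β=+∞]: v=7
Leaves evaluated: 16 of 25.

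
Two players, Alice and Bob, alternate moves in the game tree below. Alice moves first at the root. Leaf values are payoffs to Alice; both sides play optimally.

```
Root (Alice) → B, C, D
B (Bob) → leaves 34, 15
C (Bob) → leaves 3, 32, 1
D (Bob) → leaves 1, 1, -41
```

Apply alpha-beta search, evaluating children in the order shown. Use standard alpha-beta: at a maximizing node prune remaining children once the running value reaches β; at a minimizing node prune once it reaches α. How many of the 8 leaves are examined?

4

B [α=-∞,β=+∞]: v=15
C [α=15,β=+∞]: v=3 after child 1 ≤ α → α-cutoff, skip 2
D [α=15,β=+∞]: v=1 after child 1 ≤ α → α-cutoff, skip 2
Root [α=-∞,β=+∞]: v=15
Leaves evaluated: 4 of 8.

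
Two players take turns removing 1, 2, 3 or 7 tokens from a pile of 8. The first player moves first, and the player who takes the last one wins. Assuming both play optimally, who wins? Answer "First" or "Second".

i:   0  1  2  3  4  5  6  7  8
     L  W  W  W  L  W  W  W  L
Position 8 is L, so the second player wins.

Second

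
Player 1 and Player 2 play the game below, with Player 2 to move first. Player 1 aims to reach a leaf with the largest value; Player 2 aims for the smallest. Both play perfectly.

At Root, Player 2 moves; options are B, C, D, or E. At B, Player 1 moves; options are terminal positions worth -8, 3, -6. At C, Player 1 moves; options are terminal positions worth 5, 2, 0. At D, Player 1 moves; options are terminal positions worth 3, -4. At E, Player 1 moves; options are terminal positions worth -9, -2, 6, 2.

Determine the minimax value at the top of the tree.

3

B (Player 1): max(-8, 3, -6) = 3
C (Player 1): max(5, 2, 0) = 5
D (Player 1): max(3, -4) = 3
E (Player 1): max(-9, -2, 6, 2) = 6
Root (Player 2): min(3, 5, 3, 6) = 3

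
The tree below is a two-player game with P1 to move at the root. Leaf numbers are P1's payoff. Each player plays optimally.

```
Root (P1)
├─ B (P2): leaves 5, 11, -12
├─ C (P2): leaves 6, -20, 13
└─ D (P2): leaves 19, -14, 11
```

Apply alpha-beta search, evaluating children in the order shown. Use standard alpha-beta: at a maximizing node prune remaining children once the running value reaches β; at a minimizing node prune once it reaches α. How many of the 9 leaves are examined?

B [α=-∞,β=+∞]: v=-12
C [α=-12,β=+∞]: v=-20 after child 2 ≤ α → α-cutoff, skip 1
D [α=-12,β=+∞]: v=-14 after child 2 ≤ α → α-cutoff, skip 1
Root [α=-∞,β=+∞]: v=-12
Leaves evaluated: 7 of 9.

7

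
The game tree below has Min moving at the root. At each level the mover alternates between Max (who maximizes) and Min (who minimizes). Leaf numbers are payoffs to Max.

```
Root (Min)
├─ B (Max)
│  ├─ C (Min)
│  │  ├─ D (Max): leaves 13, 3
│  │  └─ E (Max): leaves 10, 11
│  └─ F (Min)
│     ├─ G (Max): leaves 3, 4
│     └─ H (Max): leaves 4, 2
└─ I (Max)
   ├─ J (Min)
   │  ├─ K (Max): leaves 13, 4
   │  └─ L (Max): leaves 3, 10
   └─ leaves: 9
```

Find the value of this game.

10

D (Max): max(13, 3) = 13
E (Max): max(10, 11) = 11
C (Min): min(13, 11) = 11
G (Max): max(3, 4) = 4
H (Max): max(4, 2) = 4
F (Min): min(4, 4) = 4
B (Max): max(11, 4) = 11
K (Max): max(13, 4) = 13
L (Max): max(3, 10) = 10
J (Min): min(13, 10) = 10
I (Max): max(10, 9) = 10
Root (Min): min(11, 10) = 10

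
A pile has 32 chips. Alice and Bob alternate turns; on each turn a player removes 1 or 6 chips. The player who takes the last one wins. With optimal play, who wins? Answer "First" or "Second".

Second

Mark each pile size as W (mover wins) or L (mover loses):
i:   0  1  2  3  4  5  6  7  8  9 10 11 12 13 14 15 16 17 18 19 20 21 22 23 24 25 26 27 28 29 30 31 32
     L  W  L  W  L  W  W  L  W  L  W  L  W  W  L  W  L  W  L  W  W  L  W  L  W  L  W  W  L  W  L  W  L
Position 32 is L, so the second player wins.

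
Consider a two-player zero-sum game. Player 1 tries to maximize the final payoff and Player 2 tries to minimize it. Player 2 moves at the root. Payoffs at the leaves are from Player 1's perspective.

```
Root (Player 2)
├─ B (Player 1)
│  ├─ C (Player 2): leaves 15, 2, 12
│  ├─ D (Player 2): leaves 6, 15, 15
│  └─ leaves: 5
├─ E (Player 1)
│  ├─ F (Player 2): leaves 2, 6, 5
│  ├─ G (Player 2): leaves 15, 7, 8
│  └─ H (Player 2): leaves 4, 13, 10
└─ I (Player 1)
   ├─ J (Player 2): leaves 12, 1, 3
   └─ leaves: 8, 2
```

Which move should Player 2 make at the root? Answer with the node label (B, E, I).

B

C (Player 2): min(15, 2, 12) = 2
D (Player 2): min(6, 15, 15) = 6
B (Player 1): max(2, 6, 5) = 6
F (Player 2): min(2, 6, 5) = 2
G (Player 2): min(15, 7, 8) = 7
H (Player 2): min(4, 13, 10) = 4
E (Player 1): max(2, 7, 4) = 7
J (Player 2): min(12, 1, 3) = 1
I (Player 1): max(1, 8, 2) = 8
Root (Player 2): min(6, 7, 8) = 6
Player 2 picks the child with the lowest value: B (value 6).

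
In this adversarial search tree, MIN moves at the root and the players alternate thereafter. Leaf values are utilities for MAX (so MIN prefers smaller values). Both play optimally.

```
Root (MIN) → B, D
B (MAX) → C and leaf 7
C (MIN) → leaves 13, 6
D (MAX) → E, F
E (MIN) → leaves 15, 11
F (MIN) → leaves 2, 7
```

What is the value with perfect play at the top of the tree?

C (MIN): min(13, 6) = 6
B (MAX): max(6, 7) = 7
E (MIN): min(15, 11) = 11
F (MIN): min(2, 7) = 2
D (MAX): max(11, 2) = 11
Root (MIN): min(7, 11) = 7

7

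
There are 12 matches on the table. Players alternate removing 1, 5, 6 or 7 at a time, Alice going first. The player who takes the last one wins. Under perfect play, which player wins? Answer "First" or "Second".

i:   0  1  2  3  4  5  6  7  8  9 10 11 12
     L  W  L  W  L  W  W  W  W  W  W  W  L
Position 12 is L, so the second player wins.

Second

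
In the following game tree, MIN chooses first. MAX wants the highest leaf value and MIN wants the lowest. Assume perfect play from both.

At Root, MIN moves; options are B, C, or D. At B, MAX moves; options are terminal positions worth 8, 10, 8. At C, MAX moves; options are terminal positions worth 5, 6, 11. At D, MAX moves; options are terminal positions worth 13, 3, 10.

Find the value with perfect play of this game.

10

B (MAX): max(8, 10, 8) = 10
C (MAX): max(5, 6, 11) = 11
D (MAX): max(13, 3, 10) = 13
Root (MIN): min(10, 11, 13) = 10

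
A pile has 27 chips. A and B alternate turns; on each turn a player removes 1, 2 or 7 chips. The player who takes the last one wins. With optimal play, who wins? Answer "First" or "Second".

Second

Positions where the player to move wins (W) vs loses (L):
i:   0  1  2  3  4  5  6  7  8  9 10 11 12 13 14 15 16 17 18 19 20 21 22 23 24 25 26 27
     L  W  W  L  W  W  L  W  W  L  W  W  L  W  W  L  W  W  L  W  W  L  W  W  L  W  W  L
Position 27 is L, so the second player wins.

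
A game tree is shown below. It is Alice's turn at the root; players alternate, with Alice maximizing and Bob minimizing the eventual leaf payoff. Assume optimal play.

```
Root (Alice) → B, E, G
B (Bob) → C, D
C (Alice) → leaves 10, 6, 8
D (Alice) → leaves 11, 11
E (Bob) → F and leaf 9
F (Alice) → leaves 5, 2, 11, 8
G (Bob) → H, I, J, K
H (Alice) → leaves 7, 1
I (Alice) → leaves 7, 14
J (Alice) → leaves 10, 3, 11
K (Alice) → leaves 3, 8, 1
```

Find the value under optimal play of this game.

C (Alice): max(10, 6, 8) = 10
D (Alice): max(11, 11) = 11
B (Bob): min(10, 11) = 10
F (Alice): max(5, 2, 11, 8) = 11
E (Bob): min(11, 9) = 9
H (Alice): max(7, 1) = 7
I (Alice): max(7, 14) = 14
J (Alice): max(10, 3, 11) = 11
K (Alice): max(3, 8, 1) = 8
G (Bob): min(7, 14, 11, 8) = 7
Root (Alice): max(10, 9, 7) = 10

10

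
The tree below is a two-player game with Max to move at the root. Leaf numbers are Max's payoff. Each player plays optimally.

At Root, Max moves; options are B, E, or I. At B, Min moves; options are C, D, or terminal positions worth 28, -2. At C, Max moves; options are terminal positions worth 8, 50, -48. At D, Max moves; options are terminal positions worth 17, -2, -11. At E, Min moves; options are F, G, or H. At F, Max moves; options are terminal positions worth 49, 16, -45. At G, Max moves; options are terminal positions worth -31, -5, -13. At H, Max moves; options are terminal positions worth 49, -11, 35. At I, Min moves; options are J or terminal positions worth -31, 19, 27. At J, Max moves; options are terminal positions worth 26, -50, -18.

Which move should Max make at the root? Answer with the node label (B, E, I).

B

C (Max): max(8, 50, -48) = 50
D (Max): max(17, -2, -11) = 17
B (Min): min(50, 17, 28, -2) = -2
F (Max): max(49, 16, -45) = 49
G (Max): max(-31, -5, -13) = -5
H (Max): max(49, -11, 35) = 49
E (Min): min(49, -5, 49) = -5
J (Max): max(26, -50, -18) = 26
I (Min): min(26, -31, 19, 27) = -31
Root (Max): max(-2, -5, -31) = -2
Max picks the child with the highest value: B (value -2).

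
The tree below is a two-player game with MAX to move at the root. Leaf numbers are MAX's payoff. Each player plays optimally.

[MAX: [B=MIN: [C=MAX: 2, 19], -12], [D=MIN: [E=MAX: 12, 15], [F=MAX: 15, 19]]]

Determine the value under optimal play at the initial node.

C (MAX): max(2, 19) = 19
B (MIN): min(19, -12) = -12
E (MAX): max(12, 15) = 15
F (MAX): max(15, 19) = 19
D (MIN): min(15, 19) = 15
Root (MAX): max(-12, 15) = 15

15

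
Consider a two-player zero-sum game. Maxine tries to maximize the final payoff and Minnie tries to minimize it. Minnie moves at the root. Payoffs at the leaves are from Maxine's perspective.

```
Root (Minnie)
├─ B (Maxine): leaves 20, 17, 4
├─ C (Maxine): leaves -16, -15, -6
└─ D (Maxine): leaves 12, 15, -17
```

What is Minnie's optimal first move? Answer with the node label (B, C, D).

C

B (Maxine): max(20, 17, 4) = 20
C (Maxine): max(-16, -15, -6) = -6
D (Maxine): max(12, 15, -17) = 15
Root (Minnie): min(20, -6, 15) = -6
Minnie picks the child with the lowest value: C (value -6).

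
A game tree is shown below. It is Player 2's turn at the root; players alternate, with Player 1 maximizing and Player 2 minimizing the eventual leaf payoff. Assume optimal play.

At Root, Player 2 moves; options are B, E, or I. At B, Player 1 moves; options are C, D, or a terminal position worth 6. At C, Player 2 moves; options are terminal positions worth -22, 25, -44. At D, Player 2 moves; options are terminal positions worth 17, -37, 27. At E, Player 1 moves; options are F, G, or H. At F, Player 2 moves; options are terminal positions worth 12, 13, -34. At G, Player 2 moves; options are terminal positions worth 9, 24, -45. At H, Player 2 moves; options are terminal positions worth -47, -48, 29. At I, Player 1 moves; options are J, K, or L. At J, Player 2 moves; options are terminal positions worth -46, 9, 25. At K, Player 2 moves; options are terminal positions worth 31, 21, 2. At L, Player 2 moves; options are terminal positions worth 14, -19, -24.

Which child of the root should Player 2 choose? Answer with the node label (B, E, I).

E

C (Player 2): min(-22, 25, -44) = -44
D (Player 2): min(17, -37, 27) = -37
B (Player 1): max(-44, -37, 6) = 6
F (Player 2): min(12, 13, -34) = -34
G (Player 2): min(9, 24, -45) = -45
H (Player 2): min(-47, -48, 29) = -48
E (Player 1): max(-34, -45, -48) = -34
J (Player 2): min(-46, 9, 25) = -46
K (Player 2): min(31, 21, 2) = 2
L (Player 2): min(14, -19, -24) = -24
I (Player 1): max(-46, 2, -24) = 2
Root (Player 2): min(6, -34, 2) = -34
Player 2 picks the child with the lowest value: E (value -34).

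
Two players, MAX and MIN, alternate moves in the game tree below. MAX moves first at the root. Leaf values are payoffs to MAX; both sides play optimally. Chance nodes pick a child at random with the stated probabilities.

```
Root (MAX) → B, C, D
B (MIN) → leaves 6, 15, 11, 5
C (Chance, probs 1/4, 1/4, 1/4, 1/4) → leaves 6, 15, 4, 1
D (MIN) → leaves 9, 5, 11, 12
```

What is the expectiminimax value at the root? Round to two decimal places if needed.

6.5

B (MIN): min(6, 15, 11, 5) = 5
C (Chance): 1/4·6 + 1/4·15 + 1/4·4 + 1/4·1 = 6.5
D (MIN): min(9, 5, 11, 12) = 5
Root (MAX): max(5, 6.5, 5) = 6.5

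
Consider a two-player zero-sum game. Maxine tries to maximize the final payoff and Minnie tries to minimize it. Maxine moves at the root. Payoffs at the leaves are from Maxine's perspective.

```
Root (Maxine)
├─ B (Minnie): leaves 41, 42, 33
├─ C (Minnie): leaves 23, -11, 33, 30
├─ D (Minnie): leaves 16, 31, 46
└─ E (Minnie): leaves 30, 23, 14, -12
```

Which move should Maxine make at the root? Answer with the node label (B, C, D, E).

B

B (Minnie): min(41, 42, 33) = 33
C (Minnie): min(23, -11, 33, 30) = -11
D (Minnie): min(16, 31, 46) = 16
E (Minnie): min(30, 23, 14, -12) = -12
Root (Maxine): max(33, -11, 16, -12) = 33
Maxine picks the child with the highest value: B (value 33).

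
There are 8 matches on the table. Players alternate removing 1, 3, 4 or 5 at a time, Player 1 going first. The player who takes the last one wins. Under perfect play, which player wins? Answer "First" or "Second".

W/L table (W = player to move can force a win):
i:   0  1  2  3  4  5  6  7  8
     L  W  L  W  W  W  W  W  L
Position 8 is L, so the second player wins.

Second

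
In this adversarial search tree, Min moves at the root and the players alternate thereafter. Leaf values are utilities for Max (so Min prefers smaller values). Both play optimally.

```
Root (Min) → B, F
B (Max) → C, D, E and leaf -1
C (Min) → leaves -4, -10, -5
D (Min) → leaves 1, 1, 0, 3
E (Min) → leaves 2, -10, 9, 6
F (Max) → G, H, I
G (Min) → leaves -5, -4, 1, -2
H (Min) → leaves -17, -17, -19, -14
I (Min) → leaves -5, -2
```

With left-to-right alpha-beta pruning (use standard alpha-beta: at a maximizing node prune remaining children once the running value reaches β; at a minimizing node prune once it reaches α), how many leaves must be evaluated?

16

C [α=-∞,β=+∞]: v=-10
D [α=-10,β=+∞]: v=0
E [α=0,β=+∞]: v=-10 after child 2 ≤ α → α-cutoff, skip 2
B [α=-∞,β=+∞]: v=0
G [α=-∞,β=0]: v=-5
H [α=-5,β=0]: v=-17 after child 1 ≤ α → α-cutoff, skip 3
I [α=-5,β=0]: v=-5 after child 1 ≤ α → α-cutoff, skip 1
F [α=-∞,β=0]: v=-5
Root [α=-∞,β=+∞]: v=-5
Leaves evaluated: 16 of 22.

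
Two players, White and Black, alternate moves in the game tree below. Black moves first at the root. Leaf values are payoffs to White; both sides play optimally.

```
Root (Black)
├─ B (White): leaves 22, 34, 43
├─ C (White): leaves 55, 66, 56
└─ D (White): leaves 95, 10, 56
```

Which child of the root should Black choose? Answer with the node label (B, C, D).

B

B (White): max(22, 34, 43) = 43
C (White): max(55, 66, 56) = 66
D (White): max(95, 10, 56) = 95
Root (Black): min(43, 66, 95) = 43
Black picks the child with the lowest value: B (value 43).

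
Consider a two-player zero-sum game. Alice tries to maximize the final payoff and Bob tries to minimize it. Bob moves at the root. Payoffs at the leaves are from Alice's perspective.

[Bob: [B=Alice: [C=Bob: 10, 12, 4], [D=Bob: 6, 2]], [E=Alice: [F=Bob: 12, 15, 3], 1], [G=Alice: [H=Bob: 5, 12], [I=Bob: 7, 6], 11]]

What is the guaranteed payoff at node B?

C: min(10, 12, 4) = 4
D: min(6, 2) = 2
B: max(4, 2) = 4

4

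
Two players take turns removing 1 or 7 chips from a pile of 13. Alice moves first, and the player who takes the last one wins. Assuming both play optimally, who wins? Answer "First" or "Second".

Mark each pile size as W (mover wins) or L (mover loses):
i:   0  1  2  3  4  5  6  7  8  9 10 11 12 13
     L  W  L  W  L  W  L  W  L  W  L  W  L  W
Position 13 is W, so the first player wins.

First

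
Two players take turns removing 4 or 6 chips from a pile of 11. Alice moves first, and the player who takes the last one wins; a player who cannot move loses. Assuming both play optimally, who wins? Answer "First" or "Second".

Positions where the player to move wins (W) vs loses (L):
i:   0  1  2  3  4  5  6  7  8  9 10 11
     L  L  L  L  W  W  W  W  W  W  L  L
Position 11 is L, so the second player wins.

Second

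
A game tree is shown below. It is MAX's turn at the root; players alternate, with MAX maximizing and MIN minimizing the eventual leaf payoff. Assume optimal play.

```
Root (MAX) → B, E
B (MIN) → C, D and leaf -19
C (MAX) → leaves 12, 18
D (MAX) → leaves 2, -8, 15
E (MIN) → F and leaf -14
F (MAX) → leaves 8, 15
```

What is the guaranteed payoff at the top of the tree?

C (MAX): max(12, 18) = 18
D (MAX): max(2, -8, 15) = 15
B (MIN): min(18, 15, -19) = -19
F (MAX): max(8, 15) = 15
E (MIN): min(15, -14) = -14
Root (MAX): max(-19, -14) = -14

-14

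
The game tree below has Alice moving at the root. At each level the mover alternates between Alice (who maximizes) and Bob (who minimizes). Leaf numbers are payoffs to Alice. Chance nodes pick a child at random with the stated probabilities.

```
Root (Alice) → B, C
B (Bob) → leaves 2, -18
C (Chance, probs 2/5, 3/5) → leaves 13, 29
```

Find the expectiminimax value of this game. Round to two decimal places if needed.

B (Bob): min(2, -18) = -18
C (Chance): 2/5·13 + 3/5·29 = 22.6
Root (Alice): max(-18, 22.6) = 22.6

22.6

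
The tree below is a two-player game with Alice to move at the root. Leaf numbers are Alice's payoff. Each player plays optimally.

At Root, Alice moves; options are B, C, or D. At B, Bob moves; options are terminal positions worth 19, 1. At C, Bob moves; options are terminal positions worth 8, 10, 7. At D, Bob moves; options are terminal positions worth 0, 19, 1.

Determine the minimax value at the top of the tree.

B (Bob): min(19, 1) = 1
C (Bob): min(8, 10, 7) = 7
D (Bob): min(0, 19, 1) = 0
Root (Alice): max(1, 7, 0) = 7

7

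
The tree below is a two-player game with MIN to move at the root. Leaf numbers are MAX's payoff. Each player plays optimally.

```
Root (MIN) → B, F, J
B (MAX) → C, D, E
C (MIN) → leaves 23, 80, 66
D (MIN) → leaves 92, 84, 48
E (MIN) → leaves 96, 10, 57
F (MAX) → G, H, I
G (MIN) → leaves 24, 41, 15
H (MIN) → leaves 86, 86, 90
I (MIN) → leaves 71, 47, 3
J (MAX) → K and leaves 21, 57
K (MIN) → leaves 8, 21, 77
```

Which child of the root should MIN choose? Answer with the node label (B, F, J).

B

C (MIN): min(23, 80, 66) = 23
D (MIN): min(92, 84, 48) = 48
E (MIN): min(96, 10, 57) = 10
B (MAX): max(23, 48, 10) = 48
G (MIN): min(24, 41, 15) = 15
H (MIN): min(86, 86, 90) = 86
I (MIN): min(71, 47, 3) = 3
F (MAX): max(15, 86, 3) = 86
K (MIN): min(8, 21, 77) = 8
J (MAX): max(8, 21, 57) = 57
Root (MIN): min(48, 86, 57) = 48
MIN picks the child with the lowest value: B (value 48).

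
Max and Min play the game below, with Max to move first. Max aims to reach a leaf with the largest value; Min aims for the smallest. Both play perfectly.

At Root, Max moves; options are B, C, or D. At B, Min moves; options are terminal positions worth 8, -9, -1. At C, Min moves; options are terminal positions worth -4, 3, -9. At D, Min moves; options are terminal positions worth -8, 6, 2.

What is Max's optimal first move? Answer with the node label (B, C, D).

B (Min): min(8, -9, -1) = -9
C (Min): min(-4, 3, -9) = -9
D (Min): min(-8, 6, 2) = -8
Root (Max): max(-9, -9, -8) = -8
Max picks the child with the highest value: D (value -8).

D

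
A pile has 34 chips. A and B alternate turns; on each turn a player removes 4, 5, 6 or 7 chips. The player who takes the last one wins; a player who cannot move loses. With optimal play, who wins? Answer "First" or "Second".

Second

Positions where the player to move wins (W) vs loses (L):
i:   0  1  2  3  4  5  6  7  8  9 10 11 12 13 14 15 16 17 18 19 20 21 22 23 24 25 26 27 28 29 30 31 32 33 34
     L  L  L  L  W  W  W  W  W  W  W  L  L  L  L  W  W  W  W  W  W  W  L  L  L  L  W  W  W  W  W  W  W  L  L
Position 34 is L, so the second player wins.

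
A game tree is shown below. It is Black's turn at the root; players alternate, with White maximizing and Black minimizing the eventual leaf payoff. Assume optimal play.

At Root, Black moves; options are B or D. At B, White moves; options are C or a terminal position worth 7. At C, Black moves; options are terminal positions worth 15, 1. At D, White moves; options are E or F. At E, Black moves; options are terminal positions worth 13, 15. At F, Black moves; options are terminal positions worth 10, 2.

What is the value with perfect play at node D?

E: min(13, 15) = 13
F: min(10, 2) = 2
D: max(13, 2) = 13

13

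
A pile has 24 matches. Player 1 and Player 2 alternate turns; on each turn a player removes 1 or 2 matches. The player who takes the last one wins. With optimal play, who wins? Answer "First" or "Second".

Second

Positions where the player to move wins (W) vs loses (L):
i:   0  1  2  3  4  5  6  7  8  9 10 11 12 13 14 15 16 17 18 19 20 21 22 23 24
     L  W  W  L  W  W  L  W  W  L  W  W  L  W  W  L  W  W  L  W  W  L  W  W  L
Position 24 is L, so the second player wins.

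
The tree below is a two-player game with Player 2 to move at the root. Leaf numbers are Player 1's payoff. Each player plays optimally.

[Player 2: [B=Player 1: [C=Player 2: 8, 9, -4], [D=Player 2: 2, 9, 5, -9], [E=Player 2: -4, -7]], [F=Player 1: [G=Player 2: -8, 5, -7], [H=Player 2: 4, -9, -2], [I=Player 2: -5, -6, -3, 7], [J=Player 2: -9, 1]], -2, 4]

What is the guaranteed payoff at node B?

-4

C: min(8, 9, -4) = -4
D: min(2, 9, 5, -9) = -9
E: min(-4, -7) = -7
B: max(-4, -9, -7) = -4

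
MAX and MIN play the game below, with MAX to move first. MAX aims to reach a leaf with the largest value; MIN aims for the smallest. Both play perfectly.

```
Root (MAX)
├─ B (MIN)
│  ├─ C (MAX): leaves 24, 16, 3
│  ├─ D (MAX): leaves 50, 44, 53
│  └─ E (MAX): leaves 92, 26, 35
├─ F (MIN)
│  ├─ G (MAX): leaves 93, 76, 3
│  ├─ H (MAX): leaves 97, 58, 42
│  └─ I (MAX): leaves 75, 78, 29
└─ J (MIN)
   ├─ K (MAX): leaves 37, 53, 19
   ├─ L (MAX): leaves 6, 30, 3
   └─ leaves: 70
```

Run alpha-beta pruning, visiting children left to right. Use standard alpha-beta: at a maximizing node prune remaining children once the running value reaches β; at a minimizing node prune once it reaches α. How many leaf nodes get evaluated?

C [α=-∞,β=+∞]: v=24
D [α=-∞,β=24]: v=50 after child 1 ≥ β → β-cutoff, skip 2
E [α=-∞,β=24]: v=92 after child 1 ≥ β → β-cutoff, skip 2
B [α=-∞,β=+∞]: v=24
G [α=24,β=+∞]: v=93
H [α=24,β=93]: v=97 after child 1 ≥ β → β-cutoff, skip 2
I [α=24,β=93]: v=78
F [α=24,β=+∞]: v=78
K [α=78,β=+∞]: v=53
J [α=78,β=+∞]: v=53 after child 1 ≤ α → α-cutoff, skip 2
Root [α=-∞,β=+∞]: v=78
Leaves evaluated: 15 of 25.

15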